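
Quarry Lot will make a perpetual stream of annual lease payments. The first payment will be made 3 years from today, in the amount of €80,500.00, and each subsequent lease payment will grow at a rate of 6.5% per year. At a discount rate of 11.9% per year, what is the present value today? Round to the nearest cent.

Value at end of year 2: C₁ / (r − g) = €80,500.00 / (0.119 − 0.065) = €1,490,740.7407
Discount to today: PV = €1,490,740.7407 / (1 + 0.119)^2 = €1,490,740.7407 / 1.252161 = €1,190,534.40

€1190534.40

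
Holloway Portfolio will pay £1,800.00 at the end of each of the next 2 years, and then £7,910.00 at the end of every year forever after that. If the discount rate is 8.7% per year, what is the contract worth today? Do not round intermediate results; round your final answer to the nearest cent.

PV of 2-year annuity: £1,800.00 × [1 − (1+0.087)^−2] / 0.087 = 3179.33189
Perpetuity value at year 2: £7,910.00 / 0.087 = 90919.54023
PV of perpetuity: 90919.54023 / (1+0.087)^2 = 76948.14288
Total PV = 3179.33189 + 76948.14288 = 80127.47476

£80127.47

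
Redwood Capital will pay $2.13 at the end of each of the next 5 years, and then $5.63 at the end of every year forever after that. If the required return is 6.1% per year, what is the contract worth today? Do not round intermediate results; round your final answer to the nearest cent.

$77.59

PV of 5-year annuity: $2.13 × [1 − (1+0.061)^−5] / 0.061 = 8.94798
Perpetuity value at year 5: $5.63 / 0.061 = 92.29508
PV of perpetuity: 92.29508 / (1+0.061)^5 = 68.64385
Total PV = 8.94798 + 68.64385 = 77.59183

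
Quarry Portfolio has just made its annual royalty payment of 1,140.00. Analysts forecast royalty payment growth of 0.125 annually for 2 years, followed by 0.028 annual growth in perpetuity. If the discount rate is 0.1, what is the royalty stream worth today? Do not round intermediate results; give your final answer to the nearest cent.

19383.24

D_1 = 1282.50000
D_2 = 1442.81250
Terminal value at year 2: TV = D_2×(1+g_2)/(r−g_2) = 1483.21125/0.072 = 20600.15625
P_0 = D_1/(1+r)^1 + D_2/(1+r)^2 + TV/(1+r)^2
    = 1165.90909 + 1192.40702 + 17024.92252 = 19383.23864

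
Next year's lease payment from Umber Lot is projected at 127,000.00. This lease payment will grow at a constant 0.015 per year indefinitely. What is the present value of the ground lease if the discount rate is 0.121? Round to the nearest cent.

Growing perpetuity: P = D₁ / (r − g) = 127,000.0000 / (0.121 − 0.015) = 1,198,113.21

1198113.21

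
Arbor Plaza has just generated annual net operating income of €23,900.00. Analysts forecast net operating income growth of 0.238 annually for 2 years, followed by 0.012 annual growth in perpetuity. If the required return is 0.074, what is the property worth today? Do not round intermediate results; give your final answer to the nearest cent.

€577651.53

D_1 = 29588.20000
D_2 = 36630.19160
Terminal value at year 2: TV = D_2×(1+g_2)/(r−g_2) = 37069.75390/0.062 = 597899.25644
P_0 = D_1/(1+r)^1 + D_2/(1+r)^2 + TV/(1+r)^2
    = 27549.53445 + 31756.35349 + 518345.64086 = 577651.52880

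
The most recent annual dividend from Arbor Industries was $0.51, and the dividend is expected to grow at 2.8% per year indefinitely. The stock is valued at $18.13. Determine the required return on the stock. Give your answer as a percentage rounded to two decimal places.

5.69%

D₁ = $0.51 × 1.028 = $0.5243
P = D₁/(r − g) ⇒ r = D₁/P + g = $0.5243/$18.13 + 0.028 = 0.028918 + 0.028 = 0.056918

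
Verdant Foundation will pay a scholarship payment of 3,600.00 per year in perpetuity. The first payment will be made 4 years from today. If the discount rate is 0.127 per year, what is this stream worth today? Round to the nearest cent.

19802.82

Value at end of year 3: C / r = 3,600.00 / 0.127 = 28,346.4567
Discount to today: PV = 28,346.4567 / (1 + 0.127)^3 = 28,346.4567 / 1.431435 = 19,802.82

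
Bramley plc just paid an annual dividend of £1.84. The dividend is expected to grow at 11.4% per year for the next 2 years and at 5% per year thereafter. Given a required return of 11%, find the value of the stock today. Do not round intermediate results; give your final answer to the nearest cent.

£36.13

D_1 = 2.04976
D_2 = 2.28343
Terminal value at year 2: TV = D_2×(1+g_2)/(r−g_2) = 2.39760/0.06 = 39.96007
P_0 = D_1/(1+r)^1 + D_2/(1+r)^2 + TV/(1+r)^2
    = 1.84663 + 1.85329 + 32.43249 = 36.13241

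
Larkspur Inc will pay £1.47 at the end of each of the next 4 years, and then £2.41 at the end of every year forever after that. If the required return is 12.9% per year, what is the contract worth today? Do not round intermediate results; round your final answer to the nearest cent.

PV of 4-year annuity: £1.47 × [1 − (1+0.129)^−4] / 0.129 = 4.38157
Perpetuity value at year 4: £2.41 / 0.129 = 18.68217
PV of perpetuity: 18.68217 / (1+0.129)^4 = 11.49877
Total PV = 4.38157 + 11.49877 = 15.88035

£15.88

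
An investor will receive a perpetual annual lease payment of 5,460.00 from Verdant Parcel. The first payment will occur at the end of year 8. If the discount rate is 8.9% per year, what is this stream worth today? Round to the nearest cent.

Value at end of year 7: C / r = 5,460.00 / 0.089 = 61,348.3146
Discount to today: PV = 61,348.3146 / (1 + 0.089)^7 = 61,348.3146 / 1.816332 = 33,775.94

33775.94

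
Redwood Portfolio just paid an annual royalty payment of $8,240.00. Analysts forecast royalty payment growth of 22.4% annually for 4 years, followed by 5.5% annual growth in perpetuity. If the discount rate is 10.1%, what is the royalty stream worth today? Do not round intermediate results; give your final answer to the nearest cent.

$331920.31

D_1 = 10085.76000
D_2 = 12344.97024
D_3 = 15110.24357
D_4 = 18494.93813
Terminal value at year 4: TV = D_4×(1+g_2)/(r−g_2) = 19512.15973/0.046 = 424177.38547
P_0 = D_1/(1+r)^1 + D_2/(1+r)^2 + D_3/(1+r)^3 + D_4/(1+r)^4 + TV/(1+r)^4
    = 9160.54496 + 10183.93009 + 11321.64435 + 12586.46021 + 288667.72863 = 331920.30824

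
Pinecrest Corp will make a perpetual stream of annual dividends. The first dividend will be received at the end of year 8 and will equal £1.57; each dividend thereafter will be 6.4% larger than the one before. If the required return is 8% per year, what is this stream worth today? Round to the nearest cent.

£57.25

Value at end of year 7: C₁ / (r − g) = £1.57 / (0.08 − 0.064) = £98.1250
Discount to today: PV = £98.1250 / (1 + 0.08)^7 = £98.1250 / 1.713824 = £57.25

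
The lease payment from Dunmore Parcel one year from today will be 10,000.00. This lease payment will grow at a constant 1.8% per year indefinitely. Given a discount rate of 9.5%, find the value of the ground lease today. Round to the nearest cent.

129870.13

Growing perpetuity: P = D₁ / (r − g) = 10,000.0000 / (0.095 − 0.018) = 129,870.13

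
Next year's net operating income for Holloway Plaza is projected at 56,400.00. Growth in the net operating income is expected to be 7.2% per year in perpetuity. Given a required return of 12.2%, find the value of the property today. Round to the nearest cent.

1128000.00

Growing perpetuity: P = D₁ / (r − g) = 56,400.0000 / (0.122 − 0.072) = 1,128,000.00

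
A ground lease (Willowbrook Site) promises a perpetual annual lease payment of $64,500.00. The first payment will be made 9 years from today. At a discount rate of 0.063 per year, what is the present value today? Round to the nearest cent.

$627990.46

Value at end of year 8: C / r = $64,500.00 / 0.063 = $1,023,809.5238
Discount to today: PV = $1,023,809.5238 / (1 + 0.063)^8 = $1,023,809.5238 / 1.630295 = $627,990.46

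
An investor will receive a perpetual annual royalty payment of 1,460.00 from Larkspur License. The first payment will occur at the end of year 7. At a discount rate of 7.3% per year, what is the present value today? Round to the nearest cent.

Value at end of year 6: C / r = 1,460.00 / 0.073 = 20,000.0000
Discount to today: PV = 20,000.0000 / (1 + 0.073)^6 = 20,000.0000 / 1.526154 = 13,104.84

13104.84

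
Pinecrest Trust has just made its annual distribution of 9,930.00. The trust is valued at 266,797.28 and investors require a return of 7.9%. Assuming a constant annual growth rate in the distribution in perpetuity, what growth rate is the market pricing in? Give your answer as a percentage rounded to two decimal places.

4.03%

P = D₀(1+g)/(r−g) ⇒ P(r−g) = D₀(1+g) ⇒ g(P+D₀) = P·r − D₀
g = (P·r − D₀)/(P + D₀) = (266,797.28×0.079 − 9,930.00) / (266,797.28 + 9,930.00) = 0.040281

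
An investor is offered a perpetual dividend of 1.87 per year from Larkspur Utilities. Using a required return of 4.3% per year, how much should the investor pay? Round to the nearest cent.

43.49

Level perpetuity: PV = C / r = 1.87 / 0.043 = 43.49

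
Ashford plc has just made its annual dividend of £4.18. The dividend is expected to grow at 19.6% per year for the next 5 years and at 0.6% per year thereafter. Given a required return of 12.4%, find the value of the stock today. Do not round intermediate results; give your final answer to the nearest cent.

D_1 = 4.99928
D_2 = 5.97914
D_3 = 7.15105
D_4 = 8.55266
D_5 = 10.22898
Terminal value at year 5: TV = D_5×(1+g_2)/(r−g_2) = 10.29035/0.118 = 87.20636
P_0 = D_1/(1+r)^1 + D_2/(1+r)^2 + D_3/(1+r)^3 + D_4/(1+r)^4 + D_5/(1+r)^5 + TV/(1+r)^5
    = 4.44776 + 4.73267 + 5.03583 + 5.35841 + 5.70165 + 48.60899 = 73.88530

£73.89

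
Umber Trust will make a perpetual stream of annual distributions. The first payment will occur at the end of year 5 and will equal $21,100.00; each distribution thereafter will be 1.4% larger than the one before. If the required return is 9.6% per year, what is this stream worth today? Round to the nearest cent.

$178330.81

Value at end of year 4: C₁ / (r − g) = $21,100.00 / (0.096 − 0.014) = $257,317.0732
Discount to today: PV = $257,317.0732 / (1 + 0.096)^4 = $257,317.0732 / 1.442920 = $178,330.81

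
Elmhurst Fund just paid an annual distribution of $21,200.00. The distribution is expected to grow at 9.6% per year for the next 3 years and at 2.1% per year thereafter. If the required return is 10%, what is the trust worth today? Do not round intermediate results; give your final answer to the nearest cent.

$334150.32

D_1 = 23235.20000
D_2 = 25465.77920
D_3 = 27910.49400
Terminal value at year 3: TV = D_3×(1+g_2)/(r−g_2) = 28496.61438/0.079 = 360716.63769
P_0 = D_1/(1+r)^1 + D_2/(1+r)^2 + D_3/(1+r)^3 + TV/(1+r)^3
    = 21122.90909 + 21046.09851 + 20969.56725 + 271011.74883 = 334150.32367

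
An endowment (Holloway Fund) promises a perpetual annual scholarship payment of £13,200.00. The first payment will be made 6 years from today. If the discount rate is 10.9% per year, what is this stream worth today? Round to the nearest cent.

£72192.10

Value at end of year 5: C / r = £13,200.00 / 0.109 = £121,100.9174
Discount to today: PV = £121,100.9174 / (1 + 0.109)^5 = £121,100.9174 / 1.677481 = £72,192.10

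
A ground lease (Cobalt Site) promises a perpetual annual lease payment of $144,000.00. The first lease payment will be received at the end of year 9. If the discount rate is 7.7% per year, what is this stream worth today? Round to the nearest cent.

Value at end of year 8: C / r = $144,000.00 / 0.077 = $1,870,129.8701
Discount to today: PV = $1,870,129.8701 / (1 + 0.077)^8 = $1,870,129.8701 / 1.810196 = $1,033,108.99

$1033108.99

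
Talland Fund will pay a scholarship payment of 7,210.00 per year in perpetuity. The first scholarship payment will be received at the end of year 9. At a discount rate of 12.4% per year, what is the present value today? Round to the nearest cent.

22823.54

Value at end of year 8: C / r = 7,210.00 / 0.124 = 58,145.1613
Discount to today: PV = 58,145.1613 / (1 + 0.124)^8 = 58,145.1613 / 2.547596 = 22,823.54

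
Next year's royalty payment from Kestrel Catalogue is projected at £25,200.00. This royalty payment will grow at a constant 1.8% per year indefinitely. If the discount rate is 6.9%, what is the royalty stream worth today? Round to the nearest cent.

£494117.65

Growing perpetuity: P = D₁ / (r − g) = £25,200.0000 / (0.069 − 0.018) = £494,117.65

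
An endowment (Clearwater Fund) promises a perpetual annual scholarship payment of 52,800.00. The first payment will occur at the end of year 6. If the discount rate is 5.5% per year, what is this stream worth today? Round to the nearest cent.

Value at end of year 5: C / r = 52,800.00 / 0.055 = 960,000.0000
Discount to today: PV = 960,000.0000 / (1 + 0.055)^5 = 960,000.0000 / 1.306960 = 734,528.98

734528.98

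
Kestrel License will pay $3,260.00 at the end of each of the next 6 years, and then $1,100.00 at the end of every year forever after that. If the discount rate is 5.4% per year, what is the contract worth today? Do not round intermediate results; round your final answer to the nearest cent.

PV of 6-year annuity: $3,260.00 × [1 − (1+0.054)^−6] / 0.054 = 16337.17776
Perpetuity value at year 6: $1,100.00 / 0.054 = 20370.37037
PV of perpetuity: 20370.37037 / (1+0.054)^6 = 14857.82573
Total PV = 16337.17776 + 14857.82573 = 31195.00349

$31195.00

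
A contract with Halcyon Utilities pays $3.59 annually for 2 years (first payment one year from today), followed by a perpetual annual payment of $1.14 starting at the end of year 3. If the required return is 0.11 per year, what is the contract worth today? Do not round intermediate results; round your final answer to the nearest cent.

PV of 2-year annuity: $3.59 × [1 − (1+0.11)^−2] / 0.11 = 6.14796
Perpetuity value at year 2: $1.14 / 0.11 = 10.36364
PV of perpetuity: 10.36364 / (1+0.11)^2 = 8.41136
Total PV = 6.14796 + 8.41136 = 14.55932

$14.56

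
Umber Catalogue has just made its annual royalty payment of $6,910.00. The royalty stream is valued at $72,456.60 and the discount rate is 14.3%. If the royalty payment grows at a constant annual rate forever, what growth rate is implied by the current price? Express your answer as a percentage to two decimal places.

P = D₀(1+g)/(r−g) ⇒ P(r−g) = D₀(1+g) ⇒ g(P+D₀) = P·r − D₀
g = (P·r − D₀)/(P + D₀) = ($72,456.60×0.143 − $6,910.00) / ($72,456.60 + $6,910.00) = 0.043485

4.35%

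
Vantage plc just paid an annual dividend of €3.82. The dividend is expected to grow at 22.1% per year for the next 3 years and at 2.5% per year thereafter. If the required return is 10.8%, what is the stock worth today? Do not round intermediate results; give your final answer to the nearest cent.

€77.09

D_1 = 4.66422
D_2 = 5.69501
D_3 = 6.95361
Terminal value at year 3: TV = D_3×(1+g_2)/(r−g_2) = 7.12745/0.083 = 85.87290
P_0 = D_1/(1+r)^1 + D_2/(1+r)^2 + D_3/(1+r)^3 + TV/(1+r)^3
    = 4.20958 + 4.63890 + 5.11200 + 63.13015 = 77.09064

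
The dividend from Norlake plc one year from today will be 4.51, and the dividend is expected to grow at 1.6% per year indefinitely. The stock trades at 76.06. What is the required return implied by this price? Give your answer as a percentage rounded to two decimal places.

7.53%

P = D₁/(r − g) ⇒ r = D₁/P + g = 4.5100/76.06 + 0.016 = 0.059295 + 0.016 = 0.075295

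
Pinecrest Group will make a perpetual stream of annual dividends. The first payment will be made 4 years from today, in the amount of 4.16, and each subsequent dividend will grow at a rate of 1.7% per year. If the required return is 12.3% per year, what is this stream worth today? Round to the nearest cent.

Value at end of year 3: C₁ / (r − g) = 4.16 / (0.123 − 0.017) = 39.2453
Discount to today: PV = 39.2453 / (1 + 0.123)^3 = 39.2453 / 1.416248 = 27.71

27.71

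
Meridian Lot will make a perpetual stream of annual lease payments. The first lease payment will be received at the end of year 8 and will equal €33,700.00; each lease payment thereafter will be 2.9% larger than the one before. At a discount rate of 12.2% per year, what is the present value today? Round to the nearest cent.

Value at end of year 7: C₁ / (r − g) = €33,700.00 / (0.122 − 0.029) = €362,365.5914
Discount to today: PV = €362,365.5914 / (1 + 0.122)^7 = €362,365.5914 / 2.238463 = €161,881.40

€161881.40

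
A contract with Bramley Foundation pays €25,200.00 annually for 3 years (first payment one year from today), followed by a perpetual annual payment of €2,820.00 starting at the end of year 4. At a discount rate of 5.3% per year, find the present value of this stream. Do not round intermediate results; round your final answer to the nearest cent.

€113812.85

PV of 3-year annuity: €25,200.00 × [1 − (1+0.053)^−3] / 0.053 = 68241.89191
Perpetuity value at year 3: €2,820.00 / 0.053 = 53207.54717
PV of perpetuity: 53207.54717 / (1+0.053)^3 = 45570.95450
Total PV = 68241.89191 + 45570.95450 = 113812.84642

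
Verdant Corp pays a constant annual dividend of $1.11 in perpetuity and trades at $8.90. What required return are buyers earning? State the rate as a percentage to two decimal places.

P = C/r ⇒ r = C/P = $1.11/$8.90 = 0.124719

12.47%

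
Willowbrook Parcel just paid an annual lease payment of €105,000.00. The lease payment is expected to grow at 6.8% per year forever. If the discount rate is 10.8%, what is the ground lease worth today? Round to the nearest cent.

€2803500.00

D₁ = D₀ × (1 + g) = €105,000.00 × 1.068 = €112,140.0000
Growing perpetuity: P = D₁ / (r − g) = €112,140.0000 / (0.108 − 0.068) = €2,803,500.00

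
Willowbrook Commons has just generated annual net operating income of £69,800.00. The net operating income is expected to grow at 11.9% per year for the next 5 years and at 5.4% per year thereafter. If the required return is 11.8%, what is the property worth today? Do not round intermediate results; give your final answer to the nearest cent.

D_1 = 78106.20000
D_2 = 87400.83780
D_3 = 97801.53750
D_4 = 109439.92046
D_5 = 122463.27100
Terminal value at year 5: TV = D_5×(1+g_2)/(r−g_2) = 129076.28763/0.064 = 2016816.99420
P_0 = D_1/(1+r)^1 + D_2/(1+r)^2 + D_3/(1+r)^3 + D_4/(1+r)^4 + D_5/(1+r)^5 + TV/(1+r)^5
    = 69862.43292 + 69924.92168 + 69987.46633 + 70050.06692 + 70112.72351 + 1154668.91536 = 1504606.52672

£1504606.53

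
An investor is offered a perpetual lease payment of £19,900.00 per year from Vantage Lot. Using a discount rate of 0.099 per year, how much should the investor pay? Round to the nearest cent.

Level perpetuity: PV = C / r = £19,900.00 / 0.099 = £201,010.10

£201010.10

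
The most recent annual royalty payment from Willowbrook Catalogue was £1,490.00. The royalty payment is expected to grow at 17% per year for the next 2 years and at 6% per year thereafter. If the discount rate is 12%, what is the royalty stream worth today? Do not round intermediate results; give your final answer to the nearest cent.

£31908.62

D_1 = 1743.30000
D_2 = 2039.66100
Terminal value at year 2: TV = D_2×(1+g_2)/(r−g_2) = 2162.04066/0.06 = 36034.01100
P_0 = D_1/(1+r)^1 + D_2/(1+r)^2 + TV/(1+r)^2
    = 1556.51786 + 1626.00526 + 28726.09295 = 31908.61607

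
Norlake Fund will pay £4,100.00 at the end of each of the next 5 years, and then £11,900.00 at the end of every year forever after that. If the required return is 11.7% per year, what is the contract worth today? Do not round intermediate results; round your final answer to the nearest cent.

PV of 5-year annuity: £4,100.00 × [1 − (1+0.117)^−5] / 0.117 = 14890.08657
Perpetuity value at year 5: £11,900.00 / 0.117 = 101709.40171
PV of perpetuity: 101709.40171 / (1+0.117)^5 = 58491.83336
Total PV = 14890.08657 + 58491.83336 = 73381.91994

£73381.92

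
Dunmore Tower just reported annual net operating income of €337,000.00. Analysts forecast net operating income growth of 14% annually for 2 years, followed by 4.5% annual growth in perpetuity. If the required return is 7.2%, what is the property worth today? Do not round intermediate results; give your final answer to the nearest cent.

D_1 = 384180.00000
D_2 = 437965.20000
Terminal value at year 2: TV = D_2×(1+g_2)/(r−g_2) = 457673.63400/0.027 = 16950875.33333
P_0 = D_1/(1+r)^1 + D_2/(1+r)^2 + TV/(1+r)^2
    = 358376.86567 + 381109.72655 + 14750357.93514 = 15489844.52736

€15489844.53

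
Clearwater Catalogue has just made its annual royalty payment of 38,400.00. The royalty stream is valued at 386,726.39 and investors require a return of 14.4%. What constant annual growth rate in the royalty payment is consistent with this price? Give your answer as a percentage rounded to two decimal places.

P = D₀(1+g)/(r−g) ⇒ P(r−g) = D₀(1+g) ⇒ g(P+D₀) = P·r − D₀
g = (P·r − D₀)/(P + D₀) = (386,726.39×0.144 − 38,400.00) / (386,726.39 + 38,400.00) = 0.040667

4.07%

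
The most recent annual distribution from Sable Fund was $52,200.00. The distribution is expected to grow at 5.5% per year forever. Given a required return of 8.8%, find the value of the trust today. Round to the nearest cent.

$1668818.18

D₁ = D₀ × (1 + g) = $52,200.00 × 1.055 = $55,071.0000
Growing perpetuity: P = D₁ / (r − g) = $55,071.0000 / (0.088 − 0.055) = $1,668,818.18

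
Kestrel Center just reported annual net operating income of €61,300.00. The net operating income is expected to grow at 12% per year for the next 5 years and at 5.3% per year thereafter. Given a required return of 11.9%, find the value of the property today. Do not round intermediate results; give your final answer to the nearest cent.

D_1 = 68656.00000
D_2 = 76894.72000
D_3 = 86122.08640
D_4 = 96456.73677
D_5 = 108031.54518
Terminal value at year 5: TV = D_5×(1+g_2)/(r−g_2) = 113757.21707/0.066 = 1723594.19810
P_0 = D_1/(1+r)^1 + D_2/(1+r)^2 + D_3/(1+r)^3 + D_4/(1+r)^4 + D_5/(1+r)^5 + TV/(1+r)^5
    = 61354.78105 + 61409.61106 + 61464.49007 + 61519.41813 + 61574.39526 + 982391.48807 = 1289714.18366

€1289714.18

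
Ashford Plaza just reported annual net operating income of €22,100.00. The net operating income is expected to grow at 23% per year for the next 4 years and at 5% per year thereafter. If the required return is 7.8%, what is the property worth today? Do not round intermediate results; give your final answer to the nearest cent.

D_1 = 27183.00000
D_2 = 33435.09000
D_3 = 41125.16070
D_4 = 50583.94766
Terminal value at year 4: TV = D_4×(1+g_2)/(r−g_2) = 53113.14504/0.028 = 1896898.03729
P_0 = D_1/(1+r)^1 + D_2/(1+r)^2 + D_3/(1+r)^3 + D_4/(1+r)^4 + TV/(1+r)^4
    = 25216.14100 + 28771.66367 + 32828.52162 + 37457.40408 + 1404652.65293 = 1528926.38330

€1528926.38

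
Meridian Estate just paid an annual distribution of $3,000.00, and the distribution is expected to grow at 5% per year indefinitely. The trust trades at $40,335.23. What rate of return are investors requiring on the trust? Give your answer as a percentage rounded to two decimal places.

D₁ = $3,000.00 × 1.05 = $3,150.0000
P = D₁/(r − g) ⇒ r = D₁/P + g = $3,150.0000/$40,335.23 + 0.05 = 0.078096 + 0.05 = 0.128096

12.81%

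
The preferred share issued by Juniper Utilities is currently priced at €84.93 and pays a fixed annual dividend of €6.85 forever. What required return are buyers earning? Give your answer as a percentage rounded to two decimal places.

8.07%

P = C/r ⇒ r = C/P = €6.85/€84.93 = 0.080655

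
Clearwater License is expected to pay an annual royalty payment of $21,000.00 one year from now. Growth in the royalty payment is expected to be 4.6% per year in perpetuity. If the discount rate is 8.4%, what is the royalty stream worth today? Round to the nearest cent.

$552631.58

Growing perpetuity: P = D₁ / (r − g) = $21,000.0000 / (0.084 − 0.046) = $552,631.58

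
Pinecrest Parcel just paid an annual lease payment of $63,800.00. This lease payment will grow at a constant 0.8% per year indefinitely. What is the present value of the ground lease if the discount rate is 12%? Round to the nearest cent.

$574200.00

D₁ = D₀ × (1 + g) = $63,800.00 × 1.008 = $64,310.4000
Growing perpetuity: P = D₁ / (r − g) = $64,310.4000 / (0.12 − 0.008) = $574,200.00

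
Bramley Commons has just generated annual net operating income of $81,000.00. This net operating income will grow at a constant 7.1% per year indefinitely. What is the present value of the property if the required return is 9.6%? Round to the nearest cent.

$3470040.00

D₁ = D₀ × (1 + g) = $81,000.00 × 1.071 = $86,751.0000
Growing perpetuity: P = D₁ / (r − g) = $86,751.0000 / (0.096 − 0.071) = $3,470,040.00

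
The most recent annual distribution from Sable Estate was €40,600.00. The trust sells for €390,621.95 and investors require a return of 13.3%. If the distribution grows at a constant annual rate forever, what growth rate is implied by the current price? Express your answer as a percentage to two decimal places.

2.63%

P = D₀(1+g)/(r−g) ⇒ P(r−g) = D₀(1+g) ⇒ g(P+D₀) = P·r − D₀
g = (P·r − D₀)/(P + D₀) = (€390,621.95×0.133 − €40,600.00) / (€390,621.95 + €40,600.00) = 0.026327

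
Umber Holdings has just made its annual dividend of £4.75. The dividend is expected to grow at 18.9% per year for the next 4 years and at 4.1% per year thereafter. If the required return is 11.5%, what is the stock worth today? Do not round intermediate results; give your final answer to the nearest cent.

£108.77

D_1 = 5.64775
D_2 = 6.71517
D_3 = 7.98434
D_4 = 9.49338
Terminal value at year 4: TV = D_4×(1+g_2)/(r−g_2) = 9.88261/0.074 = 133.54881
P_0 = D_1/(1+r)^1 + D_2/(1+r)^2 + D_3/(1+r)^3 + D_4/(1+r)^4 + TV/(1+r)^4
    = 5.06525 + 5.40142 + 5.75990 + 6.14217 + 86.40534 = 108.77406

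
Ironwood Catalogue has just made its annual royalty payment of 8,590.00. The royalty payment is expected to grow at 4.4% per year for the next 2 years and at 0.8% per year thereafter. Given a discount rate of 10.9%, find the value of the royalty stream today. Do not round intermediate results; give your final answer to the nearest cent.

D_1 = 8967.96000
D_2 = 9362.55024
Terminal value at year 2: TV = D_2×(1+g_2)/(r−g_2) = 9437.45064/0.101 = 93440.10537
P_0 = D_1/(1+r)^1 + D_2/(1+r)^2 + TV/(1+r)^2
    = 8086.52840 + 7612.56596 + 75974.91576 = 91674.01012

91674.01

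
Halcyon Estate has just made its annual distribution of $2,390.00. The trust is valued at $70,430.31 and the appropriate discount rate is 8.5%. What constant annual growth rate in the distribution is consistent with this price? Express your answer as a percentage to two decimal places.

4.94%

P = D₀(1+g)/(r−g) ⇒ P(r−g) = D₀(1+g) ⇒ g(P+D₀) = P·r − D₀
g = (P·r − D₀)/(P + D₀) = ($70,430.31×0.085 − $2,390.00) / ($70,430.31 + $2,390.00) = 0.049390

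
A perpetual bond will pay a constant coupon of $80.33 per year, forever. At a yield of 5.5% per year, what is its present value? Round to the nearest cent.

$1460.55

Level perpetuity: PV = C / r = $80.33 / 0.055 = $1,460.55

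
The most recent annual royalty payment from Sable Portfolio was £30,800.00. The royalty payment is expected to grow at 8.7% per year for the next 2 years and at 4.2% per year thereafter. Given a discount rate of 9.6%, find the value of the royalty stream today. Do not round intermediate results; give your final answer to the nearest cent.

£645448.49

D_1 = 33479.60000
D_2 = 36392.32520
Terminal value at year 2: TV = D_2×(1+g_2)/(r−g_2) = 37920.80286/0.054 = 702237.08997
P_0 = D_1/(1+r)^1 + D_2/(1+r)^2 + TV/(1+r)^2
    = 30547.08029 + 30296.23748 + 584605.17506 = 645448.49284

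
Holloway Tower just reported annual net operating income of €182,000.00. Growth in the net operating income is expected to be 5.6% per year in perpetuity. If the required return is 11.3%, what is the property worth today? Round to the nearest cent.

€3371789.47

D₁ = D₀ × (1 + g) = €182,000.00 × 1.056 = €192,192.0000
Growing perpetuity: P = D₁ / (r − g) = €192,192.0000 / (0.113 − 0.056) = €3,371,789.47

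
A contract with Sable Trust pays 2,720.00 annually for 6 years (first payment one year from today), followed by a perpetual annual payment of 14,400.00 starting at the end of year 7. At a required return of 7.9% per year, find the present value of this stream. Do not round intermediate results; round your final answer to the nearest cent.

PV of 6-year annuity: 2,720.00 × [1 − (1+0.079)^−6] / 0.079 = 12612.46981
Perpetuity value at year 6: 14,400.00 / 0.079 = 182278.48101
PV of perpetuity: 182278.48101 / (1+0.079)^6 = 115506.58201
Total PV = 12612.46981 + 115506.58201 = 128119.05182

128119.05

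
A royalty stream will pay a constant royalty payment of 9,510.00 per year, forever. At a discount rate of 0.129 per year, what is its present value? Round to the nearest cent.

Level perpetuity: PV = C / r = 9,510.00 / 0.129 = 73,720.93

73720.93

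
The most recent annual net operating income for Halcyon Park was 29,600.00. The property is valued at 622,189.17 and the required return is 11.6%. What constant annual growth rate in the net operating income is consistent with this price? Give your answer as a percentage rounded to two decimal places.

6.53%

P = D₀(1+g)/(r−g) ⇒ P(r−g) = D₀(1+g) ⇒ g(P+D₀) = P·r − D₀
g = (P·r − D₀)/(P + D₀) = (622,189.17×0.116 − 29,600.00) / (622,189.17 + 29,600.00) = 0.065319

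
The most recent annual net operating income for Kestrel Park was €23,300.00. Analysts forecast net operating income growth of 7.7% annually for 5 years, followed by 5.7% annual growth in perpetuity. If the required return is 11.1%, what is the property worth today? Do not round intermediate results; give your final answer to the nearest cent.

D_1 = 25094.10000
D_2 = 27026.34570
D_3 = 29107.37432
D_4 = 31348.64214
D_5 = 33762.48759
Terminal value at year 5: TV = D_5×(1+g_2)/(r−g_2) = 35686.94938/0.054 = 660869.43294
P_0 = D_1/(1+r)^1 + D_2/(1+r)^2 + D_3/(1+r)^3 + D_4/(1+r)^4 + D_5/(1+r)^5 + TV/(1+r)^5
    = 22586.94869 + 21895.71894 + 21225.64293 + 20576.07330 + 19946.38249 + 390431.96840 = 496662.73477

€496662.73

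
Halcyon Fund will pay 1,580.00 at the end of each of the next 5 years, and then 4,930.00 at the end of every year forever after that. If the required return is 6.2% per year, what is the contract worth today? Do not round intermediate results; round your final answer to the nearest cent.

65481.16

PV of 5-year annuity: 1,580.00 × [1 − (1+0.062)^−5] / 0.062 = 6619.47891
Perpetuity value at year 5: 4,930.00 / 0.062 = 79516.12903
PV of perpetuity: 79516.12903 / (1+0.062)^5 = 58861.67901
Total PV = 6619.47891 + 58861.67901 = 65481.15792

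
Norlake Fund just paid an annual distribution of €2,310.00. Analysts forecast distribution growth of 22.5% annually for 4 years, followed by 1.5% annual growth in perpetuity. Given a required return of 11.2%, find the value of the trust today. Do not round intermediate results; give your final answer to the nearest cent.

D_1 = 2829.75000
D_2 = 3466.44375
D_3 = 4246.39359
D_4 = 5201.83215
Terminal value at year 4: TV = D_4×(1+g_2)/(r−g_2) = 5279.85963/0.097 = 54431.54263
P_0 = D_1/(1+r)^1 + D_2/(1+r)^2 + D_3/(1+r)^3 + D_4/(1+r)^4 + TV/(1+r)^4
    = 2544.73921 + 2803.33231 + 3088.20331 + 3402.02253 + 35598.48320 = 47436.78056

€47436.78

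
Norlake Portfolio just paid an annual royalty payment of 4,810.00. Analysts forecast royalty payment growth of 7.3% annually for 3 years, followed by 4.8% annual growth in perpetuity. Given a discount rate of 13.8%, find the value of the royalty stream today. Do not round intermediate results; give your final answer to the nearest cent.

D_1 = 5161.13000
D_2 = 5537.89249
D_3 = 5942.15864
Terminal value at year 3: TV = D_3×(1+g_2)/(r−g_2) = 6227.38226/0.09 = 69193.13618
P_0 = D_1/(1+r)^1 + D_2/(1+r)^2 + D_3/(1+r)^3 + TV/(1+r)^3
    = 4535.26362 + 4276.21956 + 4031.97152 + 46950.06840 = 59793.52311

59793.52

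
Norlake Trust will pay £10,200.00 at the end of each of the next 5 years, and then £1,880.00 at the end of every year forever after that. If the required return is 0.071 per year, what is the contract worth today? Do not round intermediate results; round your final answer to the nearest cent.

PV of 5-year annuity: £10,200.00 × [1 − (1+0.071)^−5] / 0.071 = 41710.27253
Perpetuity value at year 5: £1,880.00 / 0.071 = 26478.87324
PV of perpetuity: 26478.87324 / (1+0.071)^5 = 18791.09752
Total PV = 41710.27253 + 18791.09752 = 60501.37005

£60501.37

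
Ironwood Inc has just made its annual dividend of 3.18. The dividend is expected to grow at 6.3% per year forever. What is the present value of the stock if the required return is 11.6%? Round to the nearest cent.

D₁ = D₀ × (1 + g) = 3.18 × 1.063 = 3.3803
Growing perpetuity: P = D₁ / (r − g) = 3.3803 / (0.116 − 0.063) = 63.78

63.78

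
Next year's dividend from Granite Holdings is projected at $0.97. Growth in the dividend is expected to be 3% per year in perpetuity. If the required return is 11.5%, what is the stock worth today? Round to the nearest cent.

$11.41

Growing perpetuity: P = D₁ / (r − g) = $0.9700 / (0.115 − 0.03) = $11.41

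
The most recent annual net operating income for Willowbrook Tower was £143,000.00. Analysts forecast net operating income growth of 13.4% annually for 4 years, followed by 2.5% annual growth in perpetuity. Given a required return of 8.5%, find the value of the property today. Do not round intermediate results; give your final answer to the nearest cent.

£3554586.19

D_1 = 162162.00000
D_2 = 183891.70800
D_3 = 208533.19687
D_4 = 236476.64525
Terminal value at year 4: TV = D_4×(1+g_2)/(r−g_2) = 242388.56138/0.06 = 4039809.35640
P_0 = D_1/(1+r)^1 + D_2/(1+r)^2 + D_3/(1+r)^3 + D_4/(1+r)^4 + TV/(1+r)^4
    = 149458.06452 + 156207.78356 + 163262.32862 + 170635.46604 + 2915022.54493 = 3554586.18767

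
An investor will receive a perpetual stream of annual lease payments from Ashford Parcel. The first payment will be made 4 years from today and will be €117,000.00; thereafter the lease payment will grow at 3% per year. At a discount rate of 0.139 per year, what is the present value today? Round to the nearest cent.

Value at end of year 3: C₁ / (r − g) = €117,000.00 / (0.139 − 0.03) = €1,073,394.4954
Discount to today: PV = €1,073,394.4954 / (1 + 0.139)^3 = €1,073,394.4954 / 1.477649 = €726,420.67

€726420.67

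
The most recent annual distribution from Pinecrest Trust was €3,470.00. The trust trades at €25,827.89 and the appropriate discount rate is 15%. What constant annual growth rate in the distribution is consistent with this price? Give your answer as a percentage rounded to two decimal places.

P = D₀(1+g)/(r−g) ⇒ P(r−g) = D₀(1+g) ⇒ g(P+D₀) = P·r − D₀
g = (P·r − D₀)/(P + D₀) = (€25,827.89×0.15 − €3,470.00) / (€25,827.89 + €3,470.00) = 0.013796

1.38%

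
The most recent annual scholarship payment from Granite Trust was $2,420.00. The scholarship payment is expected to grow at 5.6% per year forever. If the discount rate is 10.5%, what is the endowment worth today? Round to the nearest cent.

$52153.47

D₁ = D₀ × (1 + g) = $2,420.00 × 1.056 = $2,555.5200
Growing perpetuity: P = D₁ / (r − g) = $2,555.5200 / (0.105 − 0.056) = $52,153.47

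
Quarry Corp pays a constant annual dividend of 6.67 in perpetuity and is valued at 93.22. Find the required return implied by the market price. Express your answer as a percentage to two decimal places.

7.16%

P = C/r ⇒ r = C/P = 6.67/93.22 = 0.071551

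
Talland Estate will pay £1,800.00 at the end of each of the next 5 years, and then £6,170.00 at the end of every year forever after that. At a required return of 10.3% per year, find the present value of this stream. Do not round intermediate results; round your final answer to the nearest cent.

PV of 5-year annuity: £1,800.00 × [1 − (1+0.103)^−5] / 0.103 = 6771.44181
Perpetuity value at year 5: £6,170.00 / 0.103 = 59902.91262
PV of perpetuity: 59902.91262 / (1+0.103)^5 = 36691.91486
Total PV = 6771.44181 + 36691.91486 = 43463.35667

£43463.36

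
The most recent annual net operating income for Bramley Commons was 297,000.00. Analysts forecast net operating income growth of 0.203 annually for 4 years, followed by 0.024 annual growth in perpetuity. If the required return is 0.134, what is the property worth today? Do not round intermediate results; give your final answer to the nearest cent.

4881709.03

D_1 = 357291.00000
D_2 = 429821.07300
D_3 = 517074.75082
D_4 = 622040.92524
Terminal value at year 4: TV = D_4×(1+g_2)/(r−g_2) = 636969.90744/0.11 = 5790635.52219
P_0 = D_1/(1+r)^1 + D_2/(1+r)^2 + D_3/(1+r)^3 + D_4/(1+r)^4 + TV/(1+r)^4
    = 315071.42857 + 334242.44142 + 354579.94447 + 376154.91464 + 3501660.29625 = 4881709.02535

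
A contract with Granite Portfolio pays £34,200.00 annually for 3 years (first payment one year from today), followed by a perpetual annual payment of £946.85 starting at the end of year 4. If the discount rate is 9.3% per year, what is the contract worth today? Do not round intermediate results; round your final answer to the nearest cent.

PV of 3-year annuity: £34,200.00 × [1 − (1+0.093)^−3] / 0.093 = 86109.49948
Perpetuity value at year 3: £946.85 / 0.093 = 10181.18280
PV of perpetuity: 10181.18280 / (1+0.093)^3 = 7797.18339
Total PV = 86109.49948 + 7797.18339 = 93906.68288

£93906.68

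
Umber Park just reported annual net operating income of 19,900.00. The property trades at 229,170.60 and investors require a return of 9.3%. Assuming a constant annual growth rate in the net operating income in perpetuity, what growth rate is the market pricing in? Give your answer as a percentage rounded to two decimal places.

0.57%

P = D₀(1+g)/(r−g) ⇒ P(r−g) = D₀(1+g) ⇒ g(P+D₀) = P·r − D₀
g = (P·r − D₀)/(P + D₀) = (229,170.60×0.093 − 19,900.00) / (229,170.60 + 19,900.00) = 0.005673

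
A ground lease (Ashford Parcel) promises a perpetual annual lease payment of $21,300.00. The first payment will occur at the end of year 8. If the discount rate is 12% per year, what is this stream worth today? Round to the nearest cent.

$80291.99

Value at end of year 7: C / r = $21,300.00 / 0.12 = $177,500.0000
Discount to today: PV = $177,500.0000 / (1 + 0.12)^7 = $177,500.0000 / 2.210681 = $80,291.99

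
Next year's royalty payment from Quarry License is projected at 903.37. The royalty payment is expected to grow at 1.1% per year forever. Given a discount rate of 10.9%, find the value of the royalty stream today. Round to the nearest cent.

9218.06

Growing perpetuity: P = D₁ / (r − g) = 903.3700 / (0.109 − 0.011) = 9,218.06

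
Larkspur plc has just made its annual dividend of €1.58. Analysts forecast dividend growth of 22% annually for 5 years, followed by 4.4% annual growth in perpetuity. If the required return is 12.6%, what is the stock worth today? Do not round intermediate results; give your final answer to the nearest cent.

D_1 = 1.92760
D_2 = 2.35167
D_3 = 2.86904
D_4 = 3.50023
D_5 = 4.27028
Terminal value at year 5: TV = D_5×(1+g_2)/(r−g_2) = 4.45817/0.082 = 54.36794
P_0 = D_1/(1+r)^1 + D_2/(1+r)^2 + D_3/(1+r)^3 + D_4/(1+r)^4 + D_5/(1+r)^5 + TV/(1+r)^5
    = 1.71190 + 1.85481 + 2.00965 + 2.17742 + 2.35920 + 30.03661 = 40.14960

€40.15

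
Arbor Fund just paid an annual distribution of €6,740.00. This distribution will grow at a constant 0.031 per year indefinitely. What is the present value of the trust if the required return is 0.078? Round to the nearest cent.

D₁ = D₀ × (1 + g) = €6,740.00 × 1.031 = €6,948.9400
Growing perpetuity: P = D₁ / (r − g) = €6,948.9400 / (0.078 − 0.031) = €147,849.79

€147849.79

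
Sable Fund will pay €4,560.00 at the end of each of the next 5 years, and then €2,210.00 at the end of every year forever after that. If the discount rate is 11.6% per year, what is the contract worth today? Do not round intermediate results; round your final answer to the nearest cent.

PV of 5-year annuity: €4,560.00 × [1 − (1+0.116)^−5] / 0.116 = 16601.97908
Perpetuity value at year 5: €2,210.00 / 0.116 = 19051.72414
PV of perpetuity: 19051.72414 / (1+0.116)^5 = 11005.58954
Total PV = 16601.97908 + 11005.58954 = 27607.56862

€27607.57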